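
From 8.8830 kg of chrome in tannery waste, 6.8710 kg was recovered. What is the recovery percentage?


Formula: Recovery = recovered / input * 100
Substituting: Recovery = 6.8710 / 8.8830 * 100
Result: 77.3500 %


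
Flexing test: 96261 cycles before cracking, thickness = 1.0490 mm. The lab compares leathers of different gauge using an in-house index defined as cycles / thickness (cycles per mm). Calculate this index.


Formula: Index = cycles / thickness
Substituting: Index = 96261 / 1.0490
Result: 91764.5377 cycles/mm


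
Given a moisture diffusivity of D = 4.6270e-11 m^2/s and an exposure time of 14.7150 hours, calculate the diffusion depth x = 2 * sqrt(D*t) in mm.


t = 14.7150 hr * 3600 = 52974.0000 s
D * t = 4.6270e-11 * 52974.0000 = 2.4511e-06
x = 2 * sqrt(D*t) = 2 * sqrt(2.4511e-06) = 0.0031312 m = 3.1312 mm


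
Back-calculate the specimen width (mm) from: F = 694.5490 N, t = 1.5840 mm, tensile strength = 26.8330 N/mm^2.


Formula: w = F / (TS * t)
Substituting: w = 694.5490 / (26.8330 * 1.5840)
Result: 16.3410 mm


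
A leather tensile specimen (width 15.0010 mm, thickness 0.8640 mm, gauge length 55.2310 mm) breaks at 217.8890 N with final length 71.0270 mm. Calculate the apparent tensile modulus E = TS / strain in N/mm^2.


TS = F / (w * t) = 217.8890 / (15.0010 * 0.8640) = 16.8113 N/mm^2
strain = (Lf - L0) / L0 = (71.0270 - 55.2310) / 55.2310 = 0.2860
E = TS / strain = 16.8113 / 0.2860 = 58.7810 N/mm^2


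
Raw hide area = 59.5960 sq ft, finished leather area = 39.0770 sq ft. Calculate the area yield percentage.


Formula: Yield = finished / raw * 100
Substituting: Yield = 39.0770 / 59.5960 * 100
Result: 65.5698 %


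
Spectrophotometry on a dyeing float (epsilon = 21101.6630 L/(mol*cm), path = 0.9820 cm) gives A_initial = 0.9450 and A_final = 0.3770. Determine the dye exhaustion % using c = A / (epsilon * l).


c_initial = A_i / (epsilon * l) = 0.9450 / (21101.6630 * 0.9820) = 4.5604e-05 mol/L
c_final = A_f / (epsilon * l) = 0.3770 / (21101.6630 * 0.9820) = 1.8193e-05 mol/L
Exhaustion = (c_initial - c_final) / c_initial * 100 = (4.5604e-05 - 1.8193e-05) / 4.5604e-05 * 100 = 60.1058 %


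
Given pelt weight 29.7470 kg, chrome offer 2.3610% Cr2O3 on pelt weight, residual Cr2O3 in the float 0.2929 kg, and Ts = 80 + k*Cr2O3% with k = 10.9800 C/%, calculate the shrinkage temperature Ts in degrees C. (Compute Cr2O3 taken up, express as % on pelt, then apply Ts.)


Offered = pelt * offer_pct / 100 = 29.7470 * 2.3610 / 100 = 0.7023 kg
Uptake = offered - residual = 0.7023 - 0.2929 = 0.4094 kg
Cr2O3% on pelt = uptake / pelt * 100 = 0.4094 / 29.7470 * 100 = 1.3764 %
Ts = 80 + k * Cr2O3% = 80 + 10.9800 * 1.3764 = 95.1125 C


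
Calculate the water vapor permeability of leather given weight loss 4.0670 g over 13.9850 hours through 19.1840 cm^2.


Formula: WVP = loss / (area * time)
Substituting: WVP = 4.0670 / (19.1840 * 13.9850)
Result: 0.0151591 g/(cm^2*hr)


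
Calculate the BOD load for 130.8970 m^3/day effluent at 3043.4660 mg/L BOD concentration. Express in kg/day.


Formula: BOD_load = volume * conc / 1000
Substituting: BOD_load = 130.8970 * 3043.4660 / 1000
Result: 398.3806 kg/day


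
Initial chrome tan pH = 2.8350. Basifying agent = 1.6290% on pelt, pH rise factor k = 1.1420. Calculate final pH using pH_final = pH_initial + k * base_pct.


Formula: pH_final = pH_initial + k * base_pct
Substituting: pH_final = 2.8350 + 1.1420 * 1.6290
Result: 4.6953


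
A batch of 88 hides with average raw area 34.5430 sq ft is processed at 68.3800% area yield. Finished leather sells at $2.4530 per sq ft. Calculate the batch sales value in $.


Raw_total = N * avg_area = 88 * 34.5430 = 3039.7840 sq ft
Finished = Raw_total * yield / 100 = 3039.7840 * 68.3800 / 100 = 2078.6043 sq ft
Value = Finished * price = 2078.6043 * 2.4530 = 5098.8163 $


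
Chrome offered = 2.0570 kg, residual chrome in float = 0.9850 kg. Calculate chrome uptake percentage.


Formula: Uptake = (offered - residual) / offered * 100
Substituting: Uptake = (2.0570 - 0.9850) / 2.0570 * 100
Result: 52.1147 %


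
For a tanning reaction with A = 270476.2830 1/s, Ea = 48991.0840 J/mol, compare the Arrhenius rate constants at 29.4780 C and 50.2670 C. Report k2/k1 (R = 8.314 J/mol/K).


T1 = 29.4780 + 273.15 = 302.6280 K; T2 = 50.2670 + 273.15 = 323.4170 K
k1 = A * exp(-Ea/(R*T1)) = 270476.2830 * exp(-48991.0840/(8.314*302.6280)) = 9.4579e-04 1/s
k2 = A * exp(-Ea/(R*T2)) = 270476.2830 * exp(-48991.0840/(8.314*323.4170)) = 0.00330644 1/s
k2/k1 = 0.00330644 / 9.4579e-04 = 3.4960


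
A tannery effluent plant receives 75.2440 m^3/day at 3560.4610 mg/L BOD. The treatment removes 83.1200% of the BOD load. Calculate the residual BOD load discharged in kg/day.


Load_in = volume * conc / 1000 = 75.2440 * 3560.4610 / 1000 = 267.9033 kg/day
Removed = Load_in * eff / 100 = 267.9033 * 83.1200 / 100 = 222.6812 kg/day
Load_out = Load_in - Removed = 267.9033 - 222.6812 = 45.2221 kg/day


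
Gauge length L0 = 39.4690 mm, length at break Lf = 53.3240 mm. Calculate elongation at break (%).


Formula: Elongation = (Lf - L0) / L0 * 100
Substituting: Elongation = (53.3240 - 39.4690) / 39.4690 * 100
Result: 35.1035 %


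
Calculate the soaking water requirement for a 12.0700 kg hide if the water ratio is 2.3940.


Formula: Water = hide_weight * ratio
Substituting: Water = 12.0700 * 2.3940
Result: 28.8956 kg


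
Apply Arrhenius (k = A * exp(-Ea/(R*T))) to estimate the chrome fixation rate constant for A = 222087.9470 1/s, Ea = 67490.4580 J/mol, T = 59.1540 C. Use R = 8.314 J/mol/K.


T_K = T_C + 273.15 = 59.1540 + 273.15 = 332.3040 K
exponent = -Ea / (R * T_K) = -67490.4580 / (8.314 * 332.3040) = -24.4285
k = A * exp(exponent) = 222087.9470 * exp(-24.4285) = 5.4621e-06 1/s


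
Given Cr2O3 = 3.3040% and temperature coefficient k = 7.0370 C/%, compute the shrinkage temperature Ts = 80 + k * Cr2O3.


Formula: Ts = 80 + k * Cr2O3
Substituting: Ts = 80 + 7.0370 * 3.3040
Result: 103.2502 C


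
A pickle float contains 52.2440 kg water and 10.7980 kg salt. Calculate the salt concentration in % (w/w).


Formula: Conc = salt / (water + salt) * 100
Substituting: Conc = 10.7980 / (52.2440 + 10.7980) * 100
Result: 17.1283 %


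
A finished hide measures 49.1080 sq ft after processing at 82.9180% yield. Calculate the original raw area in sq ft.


Formula: raw = finished * 100 / yield
Substituting: raw = 49.1080 * 100 / 82.9180
Result: 59.2248 sq ft


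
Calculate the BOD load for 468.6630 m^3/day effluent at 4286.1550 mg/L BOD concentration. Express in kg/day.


Formula: BOD_load = volume * conc / 1000
Substituting: BOD_load = 468.6630 * 4286.1550 / 1000
Result: 2008.7623 kg/day


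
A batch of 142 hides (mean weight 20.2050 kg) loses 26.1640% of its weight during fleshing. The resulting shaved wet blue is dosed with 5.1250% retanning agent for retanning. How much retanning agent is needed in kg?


Total_raw = N * avg_wt = 142 * 20.2050 = 2869.1100 kg
Substrate = Total_raw * (1 - loss/100) = 2869.1100 * (1 - 26.1640/100) = 2118.4361 kg
Retan = Substrate * pct / 100 = 2118.4361 * 5.1250 / 100 = 108.5698 kg


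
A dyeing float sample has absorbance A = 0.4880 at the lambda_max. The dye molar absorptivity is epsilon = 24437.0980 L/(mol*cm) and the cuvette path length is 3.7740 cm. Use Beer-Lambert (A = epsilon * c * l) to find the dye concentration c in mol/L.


Formula: c = A / (epsilon * l)
Substituting: c = 0.4880 / (24437.0980 * 3.7740)
Result: 5.2914e-06 mol/L


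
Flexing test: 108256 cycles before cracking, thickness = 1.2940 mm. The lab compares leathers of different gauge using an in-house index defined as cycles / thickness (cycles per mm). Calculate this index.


Formula: Index = cycles / thickness
Substituting: Index = 108256 / 1.2940
Result: 83659.9691 cycles/mm


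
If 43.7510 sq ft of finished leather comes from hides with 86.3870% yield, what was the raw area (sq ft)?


Formula: raw = finished * 100 / yield
Substituting: raw = 43.7510 * 100 / 86.3870
Result: 50.6454 sq ft


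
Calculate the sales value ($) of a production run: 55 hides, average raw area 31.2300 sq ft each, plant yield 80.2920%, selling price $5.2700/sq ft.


Raw_total = N * avg_area = 55 * 31.2300 = 1717.6500 sq ft
Finished = Raw_total * yield / 100 = 1717.6500 * 80.2920 / 100 = 1379.1355 sq ft
Value = Finished * price = 1379.1355 * 5.2700 = 7268.0443 $


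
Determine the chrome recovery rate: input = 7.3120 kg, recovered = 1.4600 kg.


Formula: Recovery = recovered / input * 100
Substituting: Recovery = 1.4600 / 7.3120 * 100
Result: 19.9672 %


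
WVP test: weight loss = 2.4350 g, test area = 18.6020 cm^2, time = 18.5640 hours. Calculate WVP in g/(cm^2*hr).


Formula: WVP = loss / (area * time)
Substituting: WVP = 2.4350 / (18.6020 * 18.5640)
Result: 0.00705128 g/(cm^2*hr)


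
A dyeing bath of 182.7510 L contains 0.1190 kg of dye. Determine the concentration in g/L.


Formula: Conc = dye_mass(kg) / volume(L) * 1000
Substituting: Conc = 0.1190 / 182.7510 * 1000
Result: 0.6512 g/L


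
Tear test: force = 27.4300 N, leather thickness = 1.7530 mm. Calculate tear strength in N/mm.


Formula: Tear strength = force / thickness
Substituting: Tear strength = 27.4300 / 1.7530
Result: 15.6475 N/mm


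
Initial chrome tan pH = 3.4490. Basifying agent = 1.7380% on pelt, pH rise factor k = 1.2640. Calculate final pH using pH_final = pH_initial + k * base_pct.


Formula: pH_final = pH_initial + k * base_pct
Substituting: pH_final = 3.4490 + 1.2640 * 1.7380
Result: 5.6458


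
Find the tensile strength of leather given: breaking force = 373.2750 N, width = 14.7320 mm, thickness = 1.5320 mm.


Formula: TS = force / (width * thickness)
Substituting: TS = 373.2750 / (14.7320 * 1.5320)
Result: 16.5390 N/mm^2


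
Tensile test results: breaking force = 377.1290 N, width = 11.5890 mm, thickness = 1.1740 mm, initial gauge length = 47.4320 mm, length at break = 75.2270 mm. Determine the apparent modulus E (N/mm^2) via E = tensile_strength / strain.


TS = F / (w * t) = 377.1290 / (11.5890 * 1.1740) = 27.7189 N/mm^2
strain = (Lf - L0) / L0 = (75.2270 - 47.4320) / 47.4320 = 0.5860
E = TS / strain = 27.7189 / 0.5860 = 47.3021 N/mm^2


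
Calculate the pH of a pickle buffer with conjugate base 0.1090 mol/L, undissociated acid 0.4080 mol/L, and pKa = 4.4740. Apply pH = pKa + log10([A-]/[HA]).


ratio = [A-] / [HA] = 0.1090 / 0.4080 = 0.2672
log10(ratio) = -0.5732
pH = pKa + log10(ratio) = 4.4740 - 0.5732 = 3.9008


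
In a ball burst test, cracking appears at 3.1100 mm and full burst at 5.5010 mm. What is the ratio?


Formula: Ratio = crack / burst
Substituting: Ratio = 3.1100 / 5.5010
Result: 0.5654


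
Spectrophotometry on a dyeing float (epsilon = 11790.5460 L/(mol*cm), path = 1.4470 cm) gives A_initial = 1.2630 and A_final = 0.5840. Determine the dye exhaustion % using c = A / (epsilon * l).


c_initial = A_i / (epsilon * l) = 1.2630 / (11790.5460 * 1.4470) = 7.4029e-05 mol/L
c_final = A_f / (epsilon * l) = 0.5840 / (11790.5460 * 1.4470) = 3.4230e-05 mol/L
Exhaustion = (c_initial - c_final) / c_initial * 100 = (7.4029e-05 - 3.4230e-05) / 7.4029e-05 * 100 = 53.7609 %


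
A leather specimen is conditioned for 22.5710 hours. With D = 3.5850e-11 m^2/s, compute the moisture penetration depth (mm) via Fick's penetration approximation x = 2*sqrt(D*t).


t = 22.5710 hr * 3600 = 81255.6000 s
D * t = 3.5850e-11 * 81255.6000 = 2.9130e-06
x = 2 * sqrt(D*t) = 2 * sqrt(2.9130e-06) = 0.00341351 m = 3.4135 mm


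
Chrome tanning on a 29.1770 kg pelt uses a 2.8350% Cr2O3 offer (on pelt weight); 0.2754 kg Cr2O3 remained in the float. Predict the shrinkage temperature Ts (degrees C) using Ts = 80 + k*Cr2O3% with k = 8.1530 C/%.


Offered = pelt * offer_pct / 100 = 29.1770 * 2.8350 / 100 = 0.8272 kg
Uptake = offered - residual = 0.8272 - 0.2754 = 0.5518 kg
Cr2O3% on pelt = uptake / pelt * 100 = 0.5518 / 29.1770 * 100 = 1.8911 %
Ts = 80 + k * Cr2O3% = 80 + 8.1530 * 1.8911 = 95.4182 C


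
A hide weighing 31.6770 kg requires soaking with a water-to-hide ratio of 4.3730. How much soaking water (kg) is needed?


Formula: Water = hide_weight * ratio
Substituting: Water = 31.6770 * 4.3730
Result: 138.5235 kg


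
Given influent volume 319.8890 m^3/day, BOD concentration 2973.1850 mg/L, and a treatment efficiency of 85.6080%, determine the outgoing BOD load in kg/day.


Load_in = volume * conc / 1000 = 319.8890 * 2973.1850 / 1000 = 951.0892 kg/day
Removed = Load_in * eff / 100 = 951.0892 * 85.6080 / 100 = 814.2084 kg/day
Load_out = Load_in - Removed = 951.0892 - 814.2084 = 136.8808 kg/day


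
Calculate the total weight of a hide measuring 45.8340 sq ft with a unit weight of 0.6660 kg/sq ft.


Formula: Weight = area * weight_per_sqft
Substituting: Weight = 45.8340 * 0.6660
Result: 30.5254 kg


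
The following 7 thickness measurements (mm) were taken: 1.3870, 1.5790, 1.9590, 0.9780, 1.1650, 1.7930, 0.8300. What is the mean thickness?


Formula: Average = sum / n
Substituting: Average = 9.6910 / 7
Result: 1.3844 mm


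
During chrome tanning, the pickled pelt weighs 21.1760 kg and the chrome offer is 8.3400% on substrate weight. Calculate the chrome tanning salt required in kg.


Formula: Chrome = substrate * pct / 100
Substituting: Chrome = 21.1760 * 8.3400 / 100
Result: 1.7661 kg


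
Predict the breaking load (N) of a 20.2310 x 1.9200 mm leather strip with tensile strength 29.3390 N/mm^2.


Formula: F = TS * w * t
Substituting: F = 29.3390 * 20.2310 * 1.9200
Result: 1139.6300 N


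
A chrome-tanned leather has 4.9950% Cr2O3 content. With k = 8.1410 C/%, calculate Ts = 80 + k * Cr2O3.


Formula: Ts = 80 + k * Cr2O3
Substituting: Ts = 80 + 8.1410 * 4.9950
Result: 120.6643 C


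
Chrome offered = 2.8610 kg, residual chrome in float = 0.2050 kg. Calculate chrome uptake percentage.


Formula: Uptake = (offered - residual) / offered * 100
Substituting: Uptake = (2.8610 - 0.2050) / 2.8610 * 100
Result: 92.8347 %


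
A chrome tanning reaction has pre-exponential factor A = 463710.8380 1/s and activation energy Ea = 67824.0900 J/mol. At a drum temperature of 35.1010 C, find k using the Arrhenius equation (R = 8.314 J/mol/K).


T_K = T_C + 273.15 = 35.1010 + 273.15 = 308.2510 K
exponent = -Ea / (R * T_K) = -67824.0900 / (8.314 * 308.2510) = -26.4649
k = A * exp(exponent) = 463710.8380 * exp(-26.4649) = 1.4884e-06 1/s


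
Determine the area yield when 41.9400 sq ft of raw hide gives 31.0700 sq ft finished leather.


Formula: Yield = finished / raw * 100
Substituting: Yield = 31.0700 / 41.9400 * 100
Result: 74.0820 %


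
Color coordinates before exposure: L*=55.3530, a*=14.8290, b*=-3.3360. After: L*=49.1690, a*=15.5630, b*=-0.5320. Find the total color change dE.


dL = -6.1840, da = 0.7340, db = 2.8040
dE = sqrt((-6.1840)^2 + 0.7340^2 + 2.8040^2) = 6.8296


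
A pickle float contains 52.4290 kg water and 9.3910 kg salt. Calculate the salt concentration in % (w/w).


Formula: Conc = salt / (water + salt) * 100
Substituting: Conc = 9.3910 / (52.4290 + 9.3910) * 100
Result: 15.1909 %


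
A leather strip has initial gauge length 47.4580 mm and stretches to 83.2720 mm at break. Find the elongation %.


Formula: Elongation = (Lf - L0) / L0 * 100
Substituting: Elongation = (83.2720 - 47.4580) / 47.4580 * 100
Result: 75.4646 %


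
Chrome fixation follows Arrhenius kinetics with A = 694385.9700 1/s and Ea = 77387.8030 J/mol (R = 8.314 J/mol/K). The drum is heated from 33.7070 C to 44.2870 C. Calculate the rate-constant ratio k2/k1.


T1 = 33.7070 + 273.15 = 306.8570 K; T2 = 44.2870 + 273.15 = 317.4370 K
k1 = A * exp(-Ea/(R*T1)) = 694385.9700 * exp(-77387.8030/(8.314*306.8570)) = 4.6538e-08 1/s
k2 = A * exp(-Ea/(R*T2)) = 694385.9700 * exp(-77387.8030/(8.314*317.4370)) = 1.2790e-07 1/s
k2/k1 = 1.2790e-07 / 4.6538e-08 = 2.7484


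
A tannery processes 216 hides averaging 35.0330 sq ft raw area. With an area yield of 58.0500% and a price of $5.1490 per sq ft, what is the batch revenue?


Raw_total = N * avg_area = 216 * 35.0330 = 7567.1280 sq ft
Finished = Raw_total * yield / 100 = 7567.1280 * 58.0500 / 100 = 4392.7178 sq ft
Value = Finished * price = 4392.7178 * 5.1490 = 22618.1040 $


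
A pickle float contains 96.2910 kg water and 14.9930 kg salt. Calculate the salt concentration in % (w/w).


Formula: Conc = salt / (water + salt) * 100
Substituting: Conc = 14.9930 / (96.2910 + 14.9930) * 100
Result: 13.4727 %


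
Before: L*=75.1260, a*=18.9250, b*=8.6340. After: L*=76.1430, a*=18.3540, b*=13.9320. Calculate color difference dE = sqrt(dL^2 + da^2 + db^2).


dL = 1.0170, da = -0.5710, db = 5.2980
dE = sqrt(1.0170^2 + (-0.5710)^2 + 5.2980^2) = 5.4249


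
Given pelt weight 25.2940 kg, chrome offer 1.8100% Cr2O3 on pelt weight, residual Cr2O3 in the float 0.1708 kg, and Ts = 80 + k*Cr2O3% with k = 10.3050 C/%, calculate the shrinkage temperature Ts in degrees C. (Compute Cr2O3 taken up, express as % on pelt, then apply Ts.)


Offered = pelt * offer_pct / 100 = 25.2940 * 1.8100 / 100 = 0.4578 kg
Uptake = offered - residual = 0.4578 - 0.1708 = 0.2870 kg
Cr2O3% on pelt = uptake / pelt * 100 = 0.2870 / 25.2940 * 100 = 1.1347 %
Ts = 80 + k * Cr2O3% = 80 + 10.3050 * 1.1347 = 91.6935 C


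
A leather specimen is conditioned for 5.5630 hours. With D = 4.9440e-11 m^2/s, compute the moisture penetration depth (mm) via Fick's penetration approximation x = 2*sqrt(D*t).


t = 5.5630 hr * 3600 = 20026.8000 s
D * t = 4.9440e-11 * 20026.8000 = 9.9012e-07
x = 2 * sqrt(D*t) = 2 * sqrt(9.9012e-07) = 0.0019901 m = 1.9901 mm


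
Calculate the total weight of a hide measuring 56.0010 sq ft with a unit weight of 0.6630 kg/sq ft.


Formula: Weight = area * weight_per_sqft
Substituting: Weight = 56.0010 * 0.6630
Result: 37.1287 kg


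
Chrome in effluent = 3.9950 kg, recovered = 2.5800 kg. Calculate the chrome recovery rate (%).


Formula: Recovery = recovered / input * 100
Substituting: Recovery = 2.5800 / 3.9950 * 100
Result: 64.5807 %


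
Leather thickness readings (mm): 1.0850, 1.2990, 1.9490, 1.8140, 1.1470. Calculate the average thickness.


Formula: Average = sum / n
Substituting: Average = 7.2940 / 5
Result: 1.4588 mm


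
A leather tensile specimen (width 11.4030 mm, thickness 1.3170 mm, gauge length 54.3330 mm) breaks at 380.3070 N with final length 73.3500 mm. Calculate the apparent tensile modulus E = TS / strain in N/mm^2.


TS = F / (w * t) = 380.3070 / (11.4030 * 1.3170) = 25.3238 N/mm^2
strain = (Lf - L0) / L0 = (73.3500 - 54.3330) / 54.3330 = 0.3500
E = TS / strain = 25.3238 / 0.3500 = 72.3521 N/mm^2


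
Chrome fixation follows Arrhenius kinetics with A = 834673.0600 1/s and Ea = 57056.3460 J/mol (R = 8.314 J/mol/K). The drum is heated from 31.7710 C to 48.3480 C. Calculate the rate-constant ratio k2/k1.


T1 = 31.7710 + 273.15 = 304.9210 K; T2 = 48.3480 + 273.15 = 321.4980 K
k1 = A * exp(-Ea/(R*T1)) = 834673.0600 * exp(-57056.3460/(8.314*304.9210)) = 1.4031e-04 1/s
k2 = A * exp(-Ea/(R*T2)) = 834673.0600 * exp(-57056.3460/(8.314*321.4980)) = 4.4780e-04 1/s
k2/k1 = 4.4780e-04 / 1.4031e-04 = 3.1914


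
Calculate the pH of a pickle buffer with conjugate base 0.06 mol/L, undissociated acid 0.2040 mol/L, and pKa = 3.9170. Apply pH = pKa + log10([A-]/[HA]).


ratio = [A-] / [HA] = 0.06 / 0.2040 = 0.2941
log10(ratio) = -0.5315
pH = pKa + log10(ratio) = 3.9170 - 0.5315 = 3.3855


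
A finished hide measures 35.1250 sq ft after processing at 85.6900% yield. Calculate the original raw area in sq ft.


Formula: raw = finished * 100 / yield
Substituting: raw = 35.1250 * 100 / 85.6900
Result: 40.9908 sq ft


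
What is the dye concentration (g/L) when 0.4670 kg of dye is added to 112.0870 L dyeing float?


Formula: Conc = dye_mass(kg) / volume(L) * 1000
Substituting: Conc = 0.4670 / 112.0870 * 1000
Result: 4.1664 g/L


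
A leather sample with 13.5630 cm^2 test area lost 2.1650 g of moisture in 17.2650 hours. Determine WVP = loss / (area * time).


Formula: WVP = loss / (area * time)
Substituting: WVP = 2.1650 / (13.5630 * 17.2650)
Result: 0.00924561 g/(cm^2*hr)


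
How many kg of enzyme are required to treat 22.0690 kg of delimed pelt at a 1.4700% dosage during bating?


Formula: Enzyme = substrate * pct / 100
Substituting: Enzyme = 22.0690 * 1.4700 / 100
Result: 0.3244 kg


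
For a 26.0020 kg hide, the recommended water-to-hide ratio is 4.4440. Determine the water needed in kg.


Formula: Water = hide_weight * ratio
Substituting: Water = 26.0020 * 4.4440
Result: 115.5529 kg


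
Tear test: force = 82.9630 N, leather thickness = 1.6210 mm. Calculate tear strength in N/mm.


Formula: Tear strength = force / thickness
Substituting: Tear strength = 82.9630 / 1.6210
Result: 51.1801 N/mm


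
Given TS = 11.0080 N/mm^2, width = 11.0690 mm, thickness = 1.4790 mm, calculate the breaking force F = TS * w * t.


Formula: F = TS * w * t
Substituting: F = 11.0080 * 11.0690 * 1.4790
Result: 180.2125 N


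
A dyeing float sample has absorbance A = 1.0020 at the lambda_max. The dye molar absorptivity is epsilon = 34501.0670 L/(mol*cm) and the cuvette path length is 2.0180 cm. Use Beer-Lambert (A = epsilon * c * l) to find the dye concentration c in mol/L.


Formula: c = A / (epsilon * l)
Substituting: c = 1.0020 / (34501.0670 * 2.0180)
Result: 1.4392e-05 mol/L


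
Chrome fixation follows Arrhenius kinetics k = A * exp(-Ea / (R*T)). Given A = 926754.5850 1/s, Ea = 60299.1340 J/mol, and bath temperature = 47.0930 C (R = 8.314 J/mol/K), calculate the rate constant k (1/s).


T_K = T_C + 273.15 = 47.0930 + 273.15 = 320.2430 K
exponent = -Ea / (R * T_K) = -60299.1340 / (8.314 * 320.2430) = -22.6476
k = A * exp(exponent) = 926754.5850 * exp(-22.6476) = 1.3529e-04 1/s


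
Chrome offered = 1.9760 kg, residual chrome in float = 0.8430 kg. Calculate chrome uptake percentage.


Formula: Uptake = (offered - residual) / offered * 100
Substituting: Uptake = (1.9760 - 0.8430) / 1.9760 * 100
Result: 57.3381 %


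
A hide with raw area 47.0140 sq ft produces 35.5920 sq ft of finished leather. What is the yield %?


Formula: Yield = finished / raw * 100
Substituting: Yield = 35.5920 / 47.0140 * 100
Result: 75.7051 %


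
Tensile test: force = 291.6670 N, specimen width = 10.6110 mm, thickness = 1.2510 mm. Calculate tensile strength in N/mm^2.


Formula: TS = force / (width * thickness)
Substituting: TS = 291.6670 / (10.6110 * 1.2510)
Result: 21.9722 N/mm^2


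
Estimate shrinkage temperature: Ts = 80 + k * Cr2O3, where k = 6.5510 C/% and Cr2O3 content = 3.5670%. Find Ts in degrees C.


Formula: Ts = 80 + k * Cr2O3
Substituting: Ts = 80 + 6.5510 * 3.5670
Result: 103.3674 C


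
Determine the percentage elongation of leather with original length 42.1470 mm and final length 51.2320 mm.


Formula: Elongation = (Lf - L0) / L0 * 100
Substituting: Elongation = (51.2320 - 42.1470) / 42.1470 * 100
Result: 21.5555 %


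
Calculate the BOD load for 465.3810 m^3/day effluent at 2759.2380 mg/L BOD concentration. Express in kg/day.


Formula: BOD_load = volume * conc / 1000
Substituting: BOD_load = 465.3810 * 2759.2380 / 1000
Result: 1284.0969 kg/day


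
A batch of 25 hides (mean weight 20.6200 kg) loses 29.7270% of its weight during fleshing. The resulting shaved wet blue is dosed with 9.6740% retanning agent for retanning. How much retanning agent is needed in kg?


Total_raw = N * avg_wt = 25 * 20.6200 = 515.5000 kg
Substrate = Total_raw * (1 - loss/100) = 515.5000 * (1 - 29.7270/100) = 362.2573 kg
Retan = Substrate * pct / 100 = 362.2573 * 9.6740 / 100 = 35.0448 kg


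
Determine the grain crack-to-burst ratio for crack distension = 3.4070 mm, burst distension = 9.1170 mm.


Formula: Ratio = crack / burst
Substituting: Ratio = 3.4070 / 9.1170
Result: 0.3737


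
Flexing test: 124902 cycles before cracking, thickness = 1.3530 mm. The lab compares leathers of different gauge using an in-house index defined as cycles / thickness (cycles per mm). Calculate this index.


Formula: Index = cycles / thickness
Substituting: Index = 124902 / 1.3530
Result: 92314.8559 cycles/mm


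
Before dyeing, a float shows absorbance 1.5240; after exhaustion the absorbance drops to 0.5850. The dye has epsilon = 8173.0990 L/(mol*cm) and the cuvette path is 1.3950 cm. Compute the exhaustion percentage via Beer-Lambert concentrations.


c_initial = A_i / (epsilon * l) = 1.5240 / (8173.0990 * 1.3950) = 1.3367e-04 mol/L
c_final = A_f / (epsilon * l) = 0.5850 / (8173.0990 * 1.3950) = 5.1309e-05 mol/L
Exhaustion = (c_initial - c_final) / c_initial * 100 = (1.3367e-04 - 5.1309e-05) / 1.3367e-04 * 100 = 61.6142 %


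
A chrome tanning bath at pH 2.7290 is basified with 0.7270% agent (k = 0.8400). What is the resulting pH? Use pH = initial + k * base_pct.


Formula: pH_final = pH_initial + k * base_pct
Substituting: pH_final = 2.7290 + 0.8400 * 0.7270
Result: 3.3397


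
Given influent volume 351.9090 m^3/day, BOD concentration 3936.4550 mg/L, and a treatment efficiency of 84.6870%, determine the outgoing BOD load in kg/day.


Load_in = volume * conc / 1000 = 351.9090 * 3936.4550 / 1000 = 1385.2739 kg/day
Removed = Load_in * eff / 100 = 1385.2739 * 84.6870 / 100 = 1173.1469 kg/day
Load_out = Load_in - Removed = 1385.2739 - 1173.1469 = 212.1270 kg/day


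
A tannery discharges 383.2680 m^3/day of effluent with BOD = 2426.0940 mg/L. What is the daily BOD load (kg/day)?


Formula: BOD_load = volume * conc / 1000
Substituting: BOD_load = 383.2680 * 2426.0940 / 1000
Result: 929.8442 kg/day


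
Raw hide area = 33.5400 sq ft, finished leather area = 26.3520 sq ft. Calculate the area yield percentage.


Formula: Yield = finished / raw * 100
Substituting: Yield = 26.3520 / 33.5400 * 100
Result: 78.5689 %


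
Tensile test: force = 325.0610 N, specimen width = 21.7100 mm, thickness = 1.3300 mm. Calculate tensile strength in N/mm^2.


Formula: TS = force / (width * thickness)
Substituting: TS = 325.0610 / (21.7100 * 1.3300)
Result: 11.2578 N/mm^2


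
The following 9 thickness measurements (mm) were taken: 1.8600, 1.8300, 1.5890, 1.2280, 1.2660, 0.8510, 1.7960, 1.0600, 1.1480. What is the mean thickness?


Formula: Average = sum / n
Substituting: Average = 12.6280 / 9
Result: 1.4031 mm


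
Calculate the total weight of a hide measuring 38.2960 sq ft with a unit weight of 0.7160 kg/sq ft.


Formula: Weight = area * weight_per_sqft
Substituting: Weight = 38.2960 * 0.7160
Result: 27.4199 kg


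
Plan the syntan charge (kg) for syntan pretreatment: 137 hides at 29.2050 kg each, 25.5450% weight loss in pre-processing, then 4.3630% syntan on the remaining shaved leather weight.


Total_raw = N * avg_wt = 137 * 29.2050 = 4001.0850 kg
Substrate = Total_raw * (1 - loss/100) = 4001.0850 * (1 - 25.5450/100) = 2979.0078 kg
Syntan = Substrate * pct / 100 = 2979.0078 * 4.3630 / 100 = 129.9741 kg


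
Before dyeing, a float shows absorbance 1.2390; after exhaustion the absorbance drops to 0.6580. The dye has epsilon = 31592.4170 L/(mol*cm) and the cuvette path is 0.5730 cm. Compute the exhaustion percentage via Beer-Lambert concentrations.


c_initial = A_i / (epsilon * l) = 1.2390 / (31592.4170 * 0.5730) = 6.8444e-05 mol/L
c_final = A_f / (epsilon * l) = 0.6580 / (31592.4170 * 0.5730) = 3.6349e-05 mol/L
Exhaustion = (c_initial - c_final) / c_initial * 100 = (6.8444e-05 - 3.6349e-05) / 6.8444e-05 * 100 = 46.8927 %


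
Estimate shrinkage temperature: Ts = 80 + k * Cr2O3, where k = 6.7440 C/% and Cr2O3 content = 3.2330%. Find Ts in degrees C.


Formula: Ts = 80 + k * Cr2O3
Substituting: Ts = 80 + 6.7440 * 3.2330
Result: 101.8034 C


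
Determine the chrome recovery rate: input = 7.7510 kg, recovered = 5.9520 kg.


Formula: Recovery = recovered / input * 100
Substituting: Recovery = 5.9520 / 7.7510 * 100
Result: 76.7901 %


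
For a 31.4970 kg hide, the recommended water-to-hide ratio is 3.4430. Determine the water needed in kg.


Formula: Water = hide_weight * ratio
Substituting: Water = 31.4970 * 3.4430
Result: 108.4442 kg


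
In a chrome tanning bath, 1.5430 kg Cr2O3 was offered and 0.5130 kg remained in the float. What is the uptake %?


Formula: Uptake = (offered - residual) / offered * 100
Substituting: Uptake = (1.5430 - 0.5130) / 1.5430 * 100
Result: 66.7531 %


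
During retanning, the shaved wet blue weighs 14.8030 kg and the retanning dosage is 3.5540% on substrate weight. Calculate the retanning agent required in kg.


Formula: Retan = substrate * pct / 100
Substituting: Retan = 14.8030 * 3.5540 / 100
Result: 0.5261 kg


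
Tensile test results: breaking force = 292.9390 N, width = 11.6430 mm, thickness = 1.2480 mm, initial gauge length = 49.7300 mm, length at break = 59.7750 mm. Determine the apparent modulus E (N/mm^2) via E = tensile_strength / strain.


TS = F / (w * t) = 292.9390 / (11.6430 * 1.2480) = 20.1603 N/mm^2
strain = (Lf - L0) / L0 = (59.7750 - 49.7300) / 49.7300 = 0.2020
E = TS / strain = 20.1603 / 0.2020 = 99.8082 N/mm^2


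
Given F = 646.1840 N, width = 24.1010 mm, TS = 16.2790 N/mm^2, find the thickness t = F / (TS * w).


Formula: t = F / (TS * w)
Substituting: t = 646.1840 / (16.2790 * 24.1010)
Result: 1.6470 mm


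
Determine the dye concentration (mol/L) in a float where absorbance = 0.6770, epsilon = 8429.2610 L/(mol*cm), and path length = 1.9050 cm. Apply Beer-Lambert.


Formula: c = A / (epsilon * l)
Substituting: c = 0.6770 / (8429.2610 * 1.9050)
Result: 4.2160e-05 mol/L


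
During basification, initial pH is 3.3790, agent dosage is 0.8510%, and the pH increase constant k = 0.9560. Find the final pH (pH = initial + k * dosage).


Formula: pH_final = pH_initial + k * base_pct
Substituting: pH_final = 3.3790 + 0.9560 * 0.8510
Result: 4.1926


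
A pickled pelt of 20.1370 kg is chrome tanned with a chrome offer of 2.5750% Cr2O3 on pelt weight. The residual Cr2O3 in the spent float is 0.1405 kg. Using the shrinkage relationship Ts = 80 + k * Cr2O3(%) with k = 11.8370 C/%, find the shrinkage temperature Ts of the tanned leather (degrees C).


Offered = pelt * offer_pct / 100 = 20.1370 * 2.5750 / 100 = 0.5185 kg
Uptake = offered - residual = 0.5185 - 0.1405 = 0.3780 kg
Cr2O3% on pelt = uptake / pelt * 100 = 0.3780 / 20.1370 * 100 = 1.8773 %
Ts = 80 + k * Cr2O3% = 80 + 11.8370 * 1.8773 = 102.2214 C


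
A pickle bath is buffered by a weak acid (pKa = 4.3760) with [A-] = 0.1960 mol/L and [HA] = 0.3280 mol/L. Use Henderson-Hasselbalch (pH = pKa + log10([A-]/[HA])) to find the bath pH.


ratio = [A-] / [HA] = 0.1960 / 0.3280 = 0.5976
log10(ratio) = -0.2236
pH = pKa + log10(ratio) = 4.3760 - 0.2236 = 4.1524


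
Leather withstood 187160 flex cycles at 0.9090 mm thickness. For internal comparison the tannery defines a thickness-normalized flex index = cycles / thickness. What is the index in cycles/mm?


Formula: Index = cycles / thickness
Substituting: Index = 187160 / 0.9090
Result: 205896.5897 cycles/mm


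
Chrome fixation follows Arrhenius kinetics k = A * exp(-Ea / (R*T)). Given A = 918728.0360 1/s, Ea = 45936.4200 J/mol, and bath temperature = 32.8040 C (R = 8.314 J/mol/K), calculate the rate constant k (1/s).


T_K = T_C + 273.15 = 32.8040 + 273.15 = 305.9540 K
exponent = -Ea / (R * T_K) = -45936.4200 / (8.314 * 305.9540) = -18.0589
k = A * exp(exponent) = 918728.0360 * exp(-18.0589) = 0.013192 1/s


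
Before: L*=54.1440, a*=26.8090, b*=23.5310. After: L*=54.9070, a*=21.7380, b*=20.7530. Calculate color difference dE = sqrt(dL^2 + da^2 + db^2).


dL = 0.7630, da = -5.0710, db = -2.7780
dE = sqrt(0.7630^2 + (-5.0710)^2 + (-2.7780)^2) = 5.8322


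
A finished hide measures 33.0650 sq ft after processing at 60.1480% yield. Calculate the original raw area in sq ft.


Formula: raw = finished * 100 / yield
Substituting: raw = 33.0650 * 100 / 60.1480
Result: 54.9727 sq ft


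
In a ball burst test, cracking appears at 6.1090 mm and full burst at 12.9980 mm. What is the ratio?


Formula: Ratio = crack / burst
Substituting: Ratio = 6.1090 / 12.9980
Result: 0.4700


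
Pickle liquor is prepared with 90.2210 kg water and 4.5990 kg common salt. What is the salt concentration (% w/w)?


Formula: Conc = salt / (water + salt) * 100
Substituting: Conc = 4.5990 / (90.2210 + 4.5990) * 100
Result: 4.8502 %


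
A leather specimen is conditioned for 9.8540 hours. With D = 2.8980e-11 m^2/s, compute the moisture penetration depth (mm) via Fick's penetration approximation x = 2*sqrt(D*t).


t = 9.8540 hr * 3600 = 35474.4000 s
D * t = 2.8980e-11 * 35474.4000 = 1.0280e-06
x = 2 * sqrt(D*t) = 2 * sqrt(1.0280e-06) = 0.00202785 m = 2.0279 mm


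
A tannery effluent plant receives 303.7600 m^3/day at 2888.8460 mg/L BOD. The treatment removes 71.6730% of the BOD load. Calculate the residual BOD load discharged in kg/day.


Load_in = volume * conc / 1000 = 303.7600 * 2888.8460 / 1000 = 877.5159 kg/day
Removed = Load_in * eff / 100 = 877.5159 * 71.6730 / 100 = 628.9419 kg/day
Load_out = Load_in - Removed = 877.5159 - 628.9419 = 248.5739 kg/day


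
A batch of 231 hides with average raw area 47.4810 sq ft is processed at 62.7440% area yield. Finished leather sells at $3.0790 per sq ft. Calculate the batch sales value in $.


Raw_total = N * avg_area = 231 * 47.4810 = 10968.1110 sq ft
Finished = Raw_total * yield / 100 = 10968.1110 * 62.7440 / 100 = 6881.8316 sq ft
Value = Finished * price = 6881.8316 * 3.0790 = 21189.1594 $


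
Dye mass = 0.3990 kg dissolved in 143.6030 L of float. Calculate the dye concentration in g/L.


Formula: Conc = dye_mass(kg) / volume(L) * 1000
Substituting: Conc = 0.3990 / 143.6030 * 1000
Result: 2.7785 g/L


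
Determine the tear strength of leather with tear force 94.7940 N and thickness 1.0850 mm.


Formula: Tear strength = force / thickness
Substituting: Tear strength = 94.7940 / 1.0850
Result: 87.3677 N/mm


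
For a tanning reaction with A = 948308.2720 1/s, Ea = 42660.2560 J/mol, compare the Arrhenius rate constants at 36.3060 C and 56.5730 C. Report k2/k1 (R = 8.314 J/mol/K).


T1 = 36.3060 + 273.15 = 309.4560 K; T2 = 56.5730 + 273.15 = 329.7230 K
k1 = A * exp(-Ea/(R*T1)) = 948308.2720 * exp(-42660.2560/(8.314*309.4560)) = 0.0596829 1/s
k2 = A * exp(-Ea/(R*T2)) = 948308.2720 * exp(-42660.2560/(8.314*329.7230)) = 0.1654 1/s
k2/k1 = 0.1654 / 0.0596829 = 2.7709


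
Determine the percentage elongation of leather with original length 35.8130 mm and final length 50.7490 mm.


Formula: Elongation = (Lf - L0) / L0 * 100
Substituting: Elongation = (50.7490 - 35.8130) / 35.8130 * 100
Result: 41.7055 %


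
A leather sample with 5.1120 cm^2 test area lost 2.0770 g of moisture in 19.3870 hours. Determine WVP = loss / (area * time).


Formula: WVP = loss / (area * time)
Substituting: WVP = 2.0770 / (5.1120 * 19.3870)
Result: 0.0209573 g/(cm^2*hr)


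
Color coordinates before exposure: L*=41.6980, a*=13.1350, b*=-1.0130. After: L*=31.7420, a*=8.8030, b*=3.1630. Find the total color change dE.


dL = -9.9560, da = -4.3320, db = 4.1760
dE = sqrt((-9.9560)^2 + (-4.3320)^2 + 4.1760^2) = 11.6330


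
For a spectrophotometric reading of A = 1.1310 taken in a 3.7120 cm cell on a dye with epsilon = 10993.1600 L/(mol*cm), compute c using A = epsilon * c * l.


Formula: c = A / (epsilon * l)
Substituting: c = 1.1310 / (10993.1600 * 3.7120)
Result: 2.7716e-05 mol/L


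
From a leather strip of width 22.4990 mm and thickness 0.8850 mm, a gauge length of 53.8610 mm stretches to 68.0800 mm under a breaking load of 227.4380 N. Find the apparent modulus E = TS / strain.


TS = F / (w * t) = 227.4380 / (22.4990 * 0.8850) = 11.4224 N/mm^2
strain = (Lf - L0) / L0 = (68.0800 - 53.8610) / 53.8610 = 0.2640
E = TS / strain = 11.4224 / 0.2640 = 43.2675 N/mm^2


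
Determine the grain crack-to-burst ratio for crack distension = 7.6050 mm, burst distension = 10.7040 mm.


Formula: Ratio = crack / burst
Substituting: Ratio = 7.6050 / 10.7040
Result: 0.7105


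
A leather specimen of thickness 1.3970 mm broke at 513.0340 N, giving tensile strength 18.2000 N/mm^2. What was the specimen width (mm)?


Formula: w = F / (TS * t)
Substituting: w = 513.0340 / (18.2000 * 1.3970)
Result: 20.1780 mm


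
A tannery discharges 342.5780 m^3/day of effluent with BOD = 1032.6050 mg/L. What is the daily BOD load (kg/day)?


Formula: BOD_load = volume * conc / 1000
Substituting: BOD_load = 342.5780 * 1032.6050 / 1000
Result: 353.7478 kg/day


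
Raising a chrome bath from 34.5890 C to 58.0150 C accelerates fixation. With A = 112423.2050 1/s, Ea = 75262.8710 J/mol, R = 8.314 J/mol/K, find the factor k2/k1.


T1 = 34.5890 + 273.15 = 307.7390 K; T2 = 58.0150 + 273.15 = 331.1650 K
k1 = A * exp(-Ea/(R*T1)) = 112423.2050 * exp(-75262.8710/(8.314*307.7390)) = 1.8859e-08 1/s
k2 = A * exp(-Ea/(R*T2)) = 112423.2050 * exp(-75262.8710/(8.314*331.1650)) = 1.5108e-07 1/s
k2/k1 = 1.5108e-07 / 1.8859e-08 = 8.0113


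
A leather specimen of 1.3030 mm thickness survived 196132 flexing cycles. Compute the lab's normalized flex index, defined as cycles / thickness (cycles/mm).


Formula: Index = cycles / thickness
Substituting: Index = 196132 / 1.3030
Result: 150523.4075 cycles/mm


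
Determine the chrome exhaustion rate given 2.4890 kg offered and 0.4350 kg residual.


Formula: Uptake = (offered - residual) / offered * 100
Substituting: Uptake = (2.4890 - 0.4350) / 2.4890 * 100
Result: 82.5231 %


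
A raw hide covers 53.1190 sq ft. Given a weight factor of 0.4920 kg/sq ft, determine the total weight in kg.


Formula: Weight = area * weight_per_sqft
Substituting: Weight = 53.1190 * 0.4920
Result: 26.1345 kg


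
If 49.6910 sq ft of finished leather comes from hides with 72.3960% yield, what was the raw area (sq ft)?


Formula: raw = finished * 100 / yield
Substituting: raw = 49.6910 * 100 / 72.3960
Result: 68.6378 sq ft


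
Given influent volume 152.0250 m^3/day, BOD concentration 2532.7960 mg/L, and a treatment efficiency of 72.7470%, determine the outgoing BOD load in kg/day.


Load_in = volume * conc / 1000 = 152.0250 * 2532.7960 / 1000 = 385.0483 kg/day
Removed = Load_in * eff / 100 = 385.0483 * 72.7470 / 100 = 280.1111 kg/day
Load_out = Load_in - Removed = 385.0483 - 280.1111 = 104.9372 kg/day


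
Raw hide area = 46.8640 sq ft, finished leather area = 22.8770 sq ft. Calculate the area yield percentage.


Formula: Yield = finished / raw * 100
Substituting: Yield = 22.8770 / 46.8640 * 100
Result: 48.8157 %


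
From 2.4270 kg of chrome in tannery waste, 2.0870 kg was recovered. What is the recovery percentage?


Formula: Recovery = recovered / input * 100
Substituting: Recovery = 2.0870 / 2.4270 * 100
Result: 85.9909 %


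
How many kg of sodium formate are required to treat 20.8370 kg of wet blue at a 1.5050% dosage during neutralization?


Formula: Neutralizer = substrate * pct / 100
Substituting: Neutralizer = 20.8370 * 1.5050 / 100
Result: 0.3136 kg


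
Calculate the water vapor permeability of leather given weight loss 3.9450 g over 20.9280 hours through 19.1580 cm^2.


Formula: WVP = loss / (area * time)
Substituting: WVP = 3.9450 / (19.1580 * 20.9280)
Result: 0.00983941 g/(cm^2*hr)


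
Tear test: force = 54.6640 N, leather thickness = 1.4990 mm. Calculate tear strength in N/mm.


Formula: Tear strength = force / thickness
Substituting: Tear strength = 54.6640 / 1.4990
Result: 36.4670 N/mm


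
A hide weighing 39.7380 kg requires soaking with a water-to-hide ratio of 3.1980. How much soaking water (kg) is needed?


Formula: Water = hide_weight * ratio
Substituting: Water = 39.7380 * 3.1980
Result: 127.0821 kg


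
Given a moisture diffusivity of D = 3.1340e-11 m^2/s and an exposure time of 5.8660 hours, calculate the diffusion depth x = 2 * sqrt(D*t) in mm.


t = 5.8660 hr * 3600 = 21117.6000 s
D * t = 3.1340e-11 * 21117.6000 = 6.6183e-07
x = 2 * sqrt(D*t) = 2 * sqrt(6.6183e-07) = 0.00162705 m = 1.6271 mm
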